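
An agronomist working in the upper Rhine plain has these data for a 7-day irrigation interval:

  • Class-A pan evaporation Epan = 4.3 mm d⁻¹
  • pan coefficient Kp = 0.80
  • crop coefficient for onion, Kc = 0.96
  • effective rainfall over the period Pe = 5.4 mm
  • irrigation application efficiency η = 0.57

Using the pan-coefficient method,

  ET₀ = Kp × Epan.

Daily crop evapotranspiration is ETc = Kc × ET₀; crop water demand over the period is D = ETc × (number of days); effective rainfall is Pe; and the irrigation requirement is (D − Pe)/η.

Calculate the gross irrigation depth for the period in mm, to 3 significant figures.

ET₀ = 0.80 × 4.3 = 3.4400 mm/d
ETc = Kc × ET₀ = 0.96 × 3.4400 = 3.3024 mm/d
Crop demand D = ETc × 7 d = 3.3024 × 7 = 23.117 mm
D − Pe = 23.117 − 5.4 = 17.717 mm
Gross irrigation = 17.717 / 0.57 = 31.082 mm

31.1 mm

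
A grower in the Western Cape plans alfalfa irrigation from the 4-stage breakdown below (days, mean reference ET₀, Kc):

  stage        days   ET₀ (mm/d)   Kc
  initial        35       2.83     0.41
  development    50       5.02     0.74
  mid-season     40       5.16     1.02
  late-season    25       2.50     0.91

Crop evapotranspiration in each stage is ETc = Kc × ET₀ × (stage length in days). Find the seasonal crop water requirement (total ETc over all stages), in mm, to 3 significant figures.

494 mm

initial: 0.41 × 2.83 × 35 = 40.61 mm
development: 0.74 × 5.02 × 50 = 185.74 mm
mid-season: 1.02 × 5.16 × 40 = 210.53 mm
late-season: 0.91 × 2.50 × 25 = 56.88 mm
Seasonal total = 493.76 mm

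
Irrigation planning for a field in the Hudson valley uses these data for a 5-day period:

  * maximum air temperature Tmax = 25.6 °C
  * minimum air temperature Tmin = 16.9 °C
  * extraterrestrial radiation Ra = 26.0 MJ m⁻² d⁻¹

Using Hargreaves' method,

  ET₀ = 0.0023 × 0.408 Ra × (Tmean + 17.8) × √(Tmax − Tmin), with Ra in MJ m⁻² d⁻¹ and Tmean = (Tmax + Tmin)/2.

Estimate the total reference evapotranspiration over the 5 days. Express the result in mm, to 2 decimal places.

14.05 mm

Tmean = (25.6 + 16.9)/2 = 21.25 °C
0.408 Ra = 0.408 × 26.0 = 10.6080 mm/d equivalent
ET₀ = 0.0023 × 10.6080 × (21.25 + 17.8) × √8.7 = 0.0023 × 10.6080 × 39.05 × 2.9496 = 2.8103 mm/d
Over 5 days: 2.8103 × 5 = 14.052 mm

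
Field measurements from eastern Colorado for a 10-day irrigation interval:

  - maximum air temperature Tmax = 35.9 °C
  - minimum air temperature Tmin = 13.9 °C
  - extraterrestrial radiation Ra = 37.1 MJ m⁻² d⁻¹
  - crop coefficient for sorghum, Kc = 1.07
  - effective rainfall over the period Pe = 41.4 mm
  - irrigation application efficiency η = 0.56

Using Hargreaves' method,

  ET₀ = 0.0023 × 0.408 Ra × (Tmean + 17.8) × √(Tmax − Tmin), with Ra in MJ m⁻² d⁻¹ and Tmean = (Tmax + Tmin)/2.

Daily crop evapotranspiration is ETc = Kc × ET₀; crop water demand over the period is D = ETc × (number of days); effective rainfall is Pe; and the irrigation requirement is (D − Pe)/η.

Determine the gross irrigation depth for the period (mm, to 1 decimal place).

Tmean = (35.9 + 13.9)/2 = 24.90 °C
0.408 Ra = 0.408 × 37.1 = 15.1368 mm/d equivalent
ET₀ = 0.0023 × 15.1368 × (24.90 + 17.8) × √22.0 = 0.0023 × 15.1368 × 42.70 × 4.6904 = 6.9727 mm/d
ETc = Kc × ET₀ = 1.07 × 6.9727 = 7.4608 mm/d
Crop demand D = ETc × 10 d = 7.4608 × 10 = 74.608 mm
D − Pe = 74.608 − 41.4 = 33.208 mm
Gross irrigation = 33.208 / 0.56 = 59.300 mm

59.3 mm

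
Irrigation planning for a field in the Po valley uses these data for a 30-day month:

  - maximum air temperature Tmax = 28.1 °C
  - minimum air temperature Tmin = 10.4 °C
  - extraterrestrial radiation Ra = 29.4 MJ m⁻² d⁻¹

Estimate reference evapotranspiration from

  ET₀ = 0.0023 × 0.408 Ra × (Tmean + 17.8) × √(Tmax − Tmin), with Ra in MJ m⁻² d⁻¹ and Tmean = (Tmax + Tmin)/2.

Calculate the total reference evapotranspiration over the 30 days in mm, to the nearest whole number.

Tmean = (28.1 + 10.4)/2 = 19.25 °C
0.408 Ra = 0.408 × 29.4 = 11.9952 mm/d equivalent
ET₀ = 0.0023 × 11.9952 × (19.25 + 17.8) × √17.7 = 0.0023 × 11.9952 × 37.05 × 4.2071 = 4.3004 mm/d
Over 30 days: 4.3004 × 30 = 129.012 mm

129 mm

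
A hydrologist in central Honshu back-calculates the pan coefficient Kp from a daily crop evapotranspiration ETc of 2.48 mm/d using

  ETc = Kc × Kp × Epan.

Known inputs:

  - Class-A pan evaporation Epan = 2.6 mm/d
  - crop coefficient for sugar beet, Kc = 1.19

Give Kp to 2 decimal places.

ETc = Kc × Kp × Epan  ⇒  Kp = ETc / (Kc × Epan)
Kp = 2.48 / (1.19 × 2.6) = 2.48 / 3.094 = 0.8016

0.80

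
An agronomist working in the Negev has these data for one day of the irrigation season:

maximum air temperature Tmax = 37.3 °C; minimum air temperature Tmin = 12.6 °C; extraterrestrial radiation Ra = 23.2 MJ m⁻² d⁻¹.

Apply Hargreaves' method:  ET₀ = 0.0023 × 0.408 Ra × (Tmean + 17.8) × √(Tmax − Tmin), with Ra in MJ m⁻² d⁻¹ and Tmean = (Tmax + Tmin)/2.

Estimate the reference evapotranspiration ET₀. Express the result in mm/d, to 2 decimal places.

Tmean = (37.3 + 12.6)/2 = 24.95 °C
0.408 Ra = 0.408 × 23.2 = 9.4656 mm/d equivalent
ET₀ = 0.0023 × 9.4656 × (24.95 + 17.8) × √24.7 = 0.0023 × 9.4656 × 42.75 × 4.9699 = 4.6255 mm/d

4.63 mm/d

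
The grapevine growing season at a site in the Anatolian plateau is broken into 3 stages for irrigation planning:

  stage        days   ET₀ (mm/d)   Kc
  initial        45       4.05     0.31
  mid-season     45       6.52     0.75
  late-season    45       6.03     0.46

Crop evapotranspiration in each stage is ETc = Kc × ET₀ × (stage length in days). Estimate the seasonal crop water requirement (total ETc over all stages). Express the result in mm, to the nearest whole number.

401 mm

initial: 0.31 × 4.05 × 45 = 56.50 mm
mid-season: 0.75 × 6.52 × 45 = 220.05 mm
late-season: 0.46 × 6.03 × 45 = 124.82 mm
Seasonal total = 401.37 mm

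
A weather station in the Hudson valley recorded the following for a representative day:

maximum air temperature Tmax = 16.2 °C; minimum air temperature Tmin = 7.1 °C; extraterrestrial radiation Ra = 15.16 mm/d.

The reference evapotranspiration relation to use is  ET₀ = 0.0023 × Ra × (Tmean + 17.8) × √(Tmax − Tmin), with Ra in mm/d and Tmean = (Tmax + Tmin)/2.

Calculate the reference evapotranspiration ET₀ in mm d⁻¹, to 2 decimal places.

3.10 mm d⁻¹

Tmean = (16.2 + 7.1)/2 = 11.65 °C
ET₀ = 0.0023 × 15.16 × (11.65 + 17.8) × √9.1 = 0.0023 × 15.16 × 29.45 × 3.0166 = 3.0976 mm/d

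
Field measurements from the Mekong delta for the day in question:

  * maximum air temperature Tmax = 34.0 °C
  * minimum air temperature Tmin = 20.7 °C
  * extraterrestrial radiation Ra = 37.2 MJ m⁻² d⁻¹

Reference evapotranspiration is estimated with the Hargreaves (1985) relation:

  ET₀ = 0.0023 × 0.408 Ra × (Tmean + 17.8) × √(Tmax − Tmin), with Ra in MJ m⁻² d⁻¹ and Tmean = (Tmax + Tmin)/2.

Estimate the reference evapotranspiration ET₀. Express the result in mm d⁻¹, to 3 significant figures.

Tmean = (34.0 + 20.7)/2 = 27.35 °C
0.408 Ra = 0.408 × 37.2 = 15.1776 mm/d equivalent
ET₀ = 0.0023 × 15.1776 × (27.35 + 17.8) × √13.3 = 0.0023 × 15.1776 × 45.15 × 3.6469 = 5.7479 mm/d

5.75 mm d⁻¹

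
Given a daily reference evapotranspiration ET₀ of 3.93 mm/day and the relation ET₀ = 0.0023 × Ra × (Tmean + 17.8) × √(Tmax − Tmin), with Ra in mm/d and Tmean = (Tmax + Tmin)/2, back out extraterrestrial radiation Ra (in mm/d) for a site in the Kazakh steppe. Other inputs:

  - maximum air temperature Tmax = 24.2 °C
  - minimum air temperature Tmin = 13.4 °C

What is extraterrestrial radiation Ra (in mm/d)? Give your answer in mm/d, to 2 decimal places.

Tmean = 18.80 °C; √ΔT = 3.2863
Ra = ET₀ / [0.0023 × (Tmean+17.8) × √ΔT] = 3.93 / (0.0023 × 36.60 × 3.2863) = 14.206 mm/d

14.21 mm/d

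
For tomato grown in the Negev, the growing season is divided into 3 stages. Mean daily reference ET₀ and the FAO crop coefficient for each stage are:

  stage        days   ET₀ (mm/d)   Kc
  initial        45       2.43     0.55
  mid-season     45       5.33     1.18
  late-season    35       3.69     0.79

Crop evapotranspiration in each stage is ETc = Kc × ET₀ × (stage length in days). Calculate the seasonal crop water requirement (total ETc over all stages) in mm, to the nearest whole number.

initial: 0.55 × 2.43 × 45 = 60.14 mm
mid-season: 1.18 × 5.33 × 45 = 283.02 mm
late-season: 0.79 × 3.69 × 35 = 102.03 mm
Seasonal total = 445.19 mm

445 mm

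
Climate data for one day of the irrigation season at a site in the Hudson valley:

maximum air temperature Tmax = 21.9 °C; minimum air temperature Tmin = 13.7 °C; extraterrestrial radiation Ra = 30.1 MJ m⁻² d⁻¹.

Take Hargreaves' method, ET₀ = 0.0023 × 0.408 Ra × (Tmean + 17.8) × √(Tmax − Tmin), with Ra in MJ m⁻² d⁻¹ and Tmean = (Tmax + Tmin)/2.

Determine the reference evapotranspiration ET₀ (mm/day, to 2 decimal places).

Tmean = (21.9 + 13.7)/2 = 17.80 °C
0.408 Ra = 0.408 × 30.1 = 12.2808 mm/d equivalent
ET₀ = 0.0023 × 12.2808 × (17.80 + 17.8) × √8.2 = 0.0023 × 12.2808 × 35.60 × 2.8636 = 2.8795 mm/d

2.88 mm/day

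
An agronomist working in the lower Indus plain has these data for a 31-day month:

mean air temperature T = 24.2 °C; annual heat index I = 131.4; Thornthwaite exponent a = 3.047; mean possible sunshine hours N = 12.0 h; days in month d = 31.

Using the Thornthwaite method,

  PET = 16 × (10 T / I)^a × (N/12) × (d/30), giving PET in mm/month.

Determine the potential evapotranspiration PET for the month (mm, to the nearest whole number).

10T/I = 10 × 24.2 / 131.4 = 1.8417
(10T/I)^a = 1.8417^3.047 = 6.4287
Uncorrected PET = 16 × 6.4287 = 102.859 mm
Correction = (N/12)(d/30) = (12.0/12)(31/30) = 1.0333
PET = 102.859 × 1.0333 = 106.284 mm/month

106 mm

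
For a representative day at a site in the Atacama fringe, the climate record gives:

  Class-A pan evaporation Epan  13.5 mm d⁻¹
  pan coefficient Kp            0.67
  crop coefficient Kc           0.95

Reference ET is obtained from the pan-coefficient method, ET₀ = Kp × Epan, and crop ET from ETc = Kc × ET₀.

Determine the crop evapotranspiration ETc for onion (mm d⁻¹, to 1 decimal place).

ET₀ = 0.67 × 13.5 = 9.0450 mm/d
ETc = Kc × ET₀ = 0.95 × 9.0450 = 8.5928 mm/d

8.6 mm d⁻¹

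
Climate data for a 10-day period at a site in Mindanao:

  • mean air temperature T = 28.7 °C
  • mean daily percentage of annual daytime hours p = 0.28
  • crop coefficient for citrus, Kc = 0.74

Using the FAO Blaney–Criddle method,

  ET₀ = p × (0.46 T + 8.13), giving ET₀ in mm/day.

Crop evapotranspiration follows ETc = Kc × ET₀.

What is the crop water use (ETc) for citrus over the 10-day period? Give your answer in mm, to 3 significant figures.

ET₀ = 0.28 × (0.46 × 28.7 + 8.13) = 0.28 × 21.332 = 5.9730 mm/d
ETc = Kc × ET₀ = 0.74 × 5.9730 = 4.4200 mm/d
Over 10 days: 4.4200 × 10 = 44.200 mm

44.2 mm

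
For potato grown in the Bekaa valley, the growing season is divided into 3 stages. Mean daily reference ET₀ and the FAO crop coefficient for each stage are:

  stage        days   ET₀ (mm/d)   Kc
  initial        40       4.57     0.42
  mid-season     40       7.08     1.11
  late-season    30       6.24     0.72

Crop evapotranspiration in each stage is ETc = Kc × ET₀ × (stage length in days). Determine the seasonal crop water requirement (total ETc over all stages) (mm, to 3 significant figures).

526 mm

initial: 0.42 × 4.57 × 40 = 76.78 mm
mid-season: 1.11 × 7.08 × 40 = 314.35 mm
late-season: 0.72 × 6.24 × 30 = 134.78 mm
Seasonal total = 525.91 mm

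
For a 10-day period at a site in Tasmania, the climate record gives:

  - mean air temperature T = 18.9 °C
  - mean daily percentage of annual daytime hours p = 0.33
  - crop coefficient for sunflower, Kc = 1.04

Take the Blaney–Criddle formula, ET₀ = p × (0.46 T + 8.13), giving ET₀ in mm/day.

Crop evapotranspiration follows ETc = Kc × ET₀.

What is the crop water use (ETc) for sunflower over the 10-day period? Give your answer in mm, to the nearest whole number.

58 mm

ET₀ = 0.33 × (0.46 × 18.9 + 8.13) = 0.33 × 16.824 = 5.5519 mm/d
ETc = Kc × ET₀ = 1.04 × 5.5519 = 5.7740 mm/d
Over 10 days: 5.7740 × 10 = 57.740 mm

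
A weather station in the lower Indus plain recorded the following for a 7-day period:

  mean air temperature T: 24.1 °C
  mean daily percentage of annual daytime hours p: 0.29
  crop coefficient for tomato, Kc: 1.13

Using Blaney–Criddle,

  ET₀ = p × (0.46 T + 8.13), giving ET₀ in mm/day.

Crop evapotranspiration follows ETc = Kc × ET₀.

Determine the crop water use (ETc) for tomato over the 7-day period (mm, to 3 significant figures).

44.1 mm

ET₀ = 0.29 × (0.46 × 24.1 + 8.13) = 0.29 × 19.216 = 5.5726 mm/d
ETc = Kc × ET₀ = 1.13 × 5.5726 = 6.2970 mm/d
Over 7 days: 6.2970 × 7 = 44.079 mm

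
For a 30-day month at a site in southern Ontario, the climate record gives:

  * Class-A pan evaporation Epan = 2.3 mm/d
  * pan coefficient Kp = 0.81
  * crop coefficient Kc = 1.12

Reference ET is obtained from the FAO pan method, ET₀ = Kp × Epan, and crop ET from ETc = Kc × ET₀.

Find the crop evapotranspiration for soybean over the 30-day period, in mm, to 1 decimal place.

62.6 mm

ET₀ = 0.81 × 2.3 = 1.8630 mm/d
ETc = Kc × ET₀ = 1.12 × 1.8630 = 2.0866 mm/d
Over 30 days: 2.0866 × 30 = 62.598 mm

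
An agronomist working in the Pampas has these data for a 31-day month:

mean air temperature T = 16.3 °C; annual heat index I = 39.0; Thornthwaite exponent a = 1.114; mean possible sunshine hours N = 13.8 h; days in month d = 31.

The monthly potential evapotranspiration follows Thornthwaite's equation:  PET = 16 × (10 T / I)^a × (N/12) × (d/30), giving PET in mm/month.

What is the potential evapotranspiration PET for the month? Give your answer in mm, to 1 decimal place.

10T/I = 10 × 16.3 / 39.0 = 4.1795
(10T/I)^a = 4.1795^1.114 = 4.9196
Uncorrected PET = 16 × 4.9196 = 78.714 mm
Correction = (N/12)(d/30) = (13.8/12)(31/30) = 1.1883
PET = 78.714 × 1.1883 = 93.536 mm/month

93.5 mm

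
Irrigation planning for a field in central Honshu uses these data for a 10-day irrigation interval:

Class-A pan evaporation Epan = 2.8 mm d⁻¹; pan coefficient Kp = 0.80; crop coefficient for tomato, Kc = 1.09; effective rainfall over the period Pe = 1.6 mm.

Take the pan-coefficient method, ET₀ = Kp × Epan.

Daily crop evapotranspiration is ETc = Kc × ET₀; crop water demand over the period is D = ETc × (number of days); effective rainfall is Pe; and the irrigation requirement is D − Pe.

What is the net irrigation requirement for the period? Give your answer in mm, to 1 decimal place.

22.8 mm

ET₀ = 0.80 × 2.8 = 2.2400 mm/d
ETc = Kc × ET₀ = 1.09 × 2.2400 = 2.4416 mm/d
Crop demand D = ETc × 10 d = 2.4416 × 10 = 24.416 mm
D − Pe = 24.416 − 1.6 = 22.816 mm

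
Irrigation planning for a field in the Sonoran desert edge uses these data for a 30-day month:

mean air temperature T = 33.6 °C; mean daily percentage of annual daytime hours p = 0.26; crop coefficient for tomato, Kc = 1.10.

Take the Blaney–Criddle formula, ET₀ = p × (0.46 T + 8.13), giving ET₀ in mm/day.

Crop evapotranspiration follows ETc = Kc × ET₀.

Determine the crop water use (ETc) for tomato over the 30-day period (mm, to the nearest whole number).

202 mm

ET₀ = 0.26 × (0.46 × 33.6 + 8.13) = 0.26 × 23.586 = 6.1324 mm/d
ETc = Kc × ET₀ = 1.10 × 6.1324 = 6.7456 mm/d
Over 30 days: 6.7456 × 30 = 202.368 mm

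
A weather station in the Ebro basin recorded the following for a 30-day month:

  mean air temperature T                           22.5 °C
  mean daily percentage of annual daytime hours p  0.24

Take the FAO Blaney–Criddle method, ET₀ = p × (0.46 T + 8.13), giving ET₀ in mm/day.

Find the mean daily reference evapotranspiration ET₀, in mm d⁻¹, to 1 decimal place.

ET₀ = 0.24 × (0.46 × 22.5 + 8.13) = 0.24 × 18.480 = 4.4352 mm/d

4.4 mm d⁻¹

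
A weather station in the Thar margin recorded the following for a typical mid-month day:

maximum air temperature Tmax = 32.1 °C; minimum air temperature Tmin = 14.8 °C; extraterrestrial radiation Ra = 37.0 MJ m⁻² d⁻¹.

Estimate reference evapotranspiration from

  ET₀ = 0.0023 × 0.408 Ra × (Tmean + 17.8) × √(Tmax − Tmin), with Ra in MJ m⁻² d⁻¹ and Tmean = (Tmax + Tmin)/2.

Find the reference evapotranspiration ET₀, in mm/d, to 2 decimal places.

5.96 mm/d

Tmean = (32.1 + 14.8)/2 = 23.45 °C
0.408 Ra = 0.408 × 37.0 = 15.0960 mm/d equivalent
ET₀ = 0.0023 × 15.0960 × (23.45 + 17.8) × √17.3 = 0.0023 × 15.0960 × 41.25 × 4.1593 = 5.9571 mm/d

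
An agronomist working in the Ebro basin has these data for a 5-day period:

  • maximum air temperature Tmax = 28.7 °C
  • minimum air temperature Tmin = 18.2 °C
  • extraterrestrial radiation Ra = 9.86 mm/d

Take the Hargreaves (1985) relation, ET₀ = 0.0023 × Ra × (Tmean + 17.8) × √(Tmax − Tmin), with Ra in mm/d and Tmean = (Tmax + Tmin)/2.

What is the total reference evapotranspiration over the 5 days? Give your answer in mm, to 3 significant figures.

Tmean = (28.7 + 18.2)/2 = 23.45 °C
ET₀ = 0.0023 × 9.86 × (23.45 + 17.8) × √10.5 = 0.0023 × 9.86 × 41.25 × 3.2404 = 3.0313 mm/d
Over 5 days: 3.0313 × 5 = 15.157 mm

15.2 mm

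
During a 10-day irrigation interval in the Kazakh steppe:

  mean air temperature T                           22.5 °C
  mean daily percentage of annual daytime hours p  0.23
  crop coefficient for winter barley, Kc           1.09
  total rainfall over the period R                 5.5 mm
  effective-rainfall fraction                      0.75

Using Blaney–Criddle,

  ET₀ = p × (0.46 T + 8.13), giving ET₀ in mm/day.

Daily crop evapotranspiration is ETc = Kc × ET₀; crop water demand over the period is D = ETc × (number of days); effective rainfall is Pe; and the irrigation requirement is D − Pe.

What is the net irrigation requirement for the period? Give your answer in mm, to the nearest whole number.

42 mm

ET₀ = 0.23 × (0.46 × 22.5 + 8.13) = 0.23 × 18.480 = 4.2504 mm/d
ETc = Kc × ET₀ = 1.09 × 4.2504 = 4.6329 mm/d
Crop demand D = ETc × 10 d = 4.6329 × 10 = 46.329 mm
Pe = 0.75 × 5.5 = 4.125 mm
D − Pe = 46.329 − 4.125 = 42.204 mm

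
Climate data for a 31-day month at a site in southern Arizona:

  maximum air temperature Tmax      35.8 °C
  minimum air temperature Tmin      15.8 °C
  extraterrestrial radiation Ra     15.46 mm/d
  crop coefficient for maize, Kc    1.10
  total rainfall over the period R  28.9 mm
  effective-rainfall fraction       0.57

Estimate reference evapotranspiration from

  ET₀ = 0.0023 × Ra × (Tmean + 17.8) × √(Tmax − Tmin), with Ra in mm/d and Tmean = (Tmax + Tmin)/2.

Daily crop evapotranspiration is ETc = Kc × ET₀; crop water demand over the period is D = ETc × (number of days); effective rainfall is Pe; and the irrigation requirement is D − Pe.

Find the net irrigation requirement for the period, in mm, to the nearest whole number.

Tmean = (35.8 + 15.8)/2 = 25.80 °C
ET₀ = 0.0023 × 15.46 × (25.80 + 17.8) × √20.0 = 0.0023 × 15.46 × 43.60 × 4.4721 = 6.9332 mm/d
ETc = Kc × ET₀ = 1.10 × 6.9332 = 7.6265 mm/d
Crop demand D = ETc × 31 d = 7.6265 × 31 = 236.422 mm
Pe = 0.57 × 28.9 = 16.473 mm
D − Pe = 236.422 − 16.473 = 219.949 mm

220 mm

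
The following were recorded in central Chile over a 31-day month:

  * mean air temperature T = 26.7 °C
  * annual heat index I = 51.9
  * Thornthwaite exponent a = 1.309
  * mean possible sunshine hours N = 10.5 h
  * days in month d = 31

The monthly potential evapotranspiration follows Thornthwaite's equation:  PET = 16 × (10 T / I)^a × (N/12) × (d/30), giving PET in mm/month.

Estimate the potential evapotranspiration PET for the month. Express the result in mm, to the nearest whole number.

10T/I = 10 × 26.7 / 51.9 = 5.1445
(10T/I)^a = 5.1445^1.309 = 8.5339
Uncorrected PET = 16 × 8.5339 = 136.542 mm
Correction = (N/12)(d/30) = (10.5/12)(31/30) = 0.9042
PET = 136.542 × 0.9042 = 123.461 mm/month

123 mm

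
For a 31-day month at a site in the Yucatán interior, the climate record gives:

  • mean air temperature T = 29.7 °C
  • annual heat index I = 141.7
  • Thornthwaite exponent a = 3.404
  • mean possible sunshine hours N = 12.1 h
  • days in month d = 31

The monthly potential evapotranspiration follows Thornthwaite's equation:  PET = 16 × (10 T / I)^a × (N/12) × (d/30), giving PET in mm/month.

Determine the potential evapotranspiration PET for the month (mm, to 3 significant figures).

10T/I = 10 × 29.7 / 141.7 = 2.0960
(10T/I)^a = 2.0960^3.404 = 12.4170
Uncorrected PET = 16 × 12.4170 = 198.672 mm
Correction = (N/12)(d/30) = (12.1/12)(31/30) = 1.0419
PET = 198.672 × 1.0419 = 206.996 mm/month

207 mm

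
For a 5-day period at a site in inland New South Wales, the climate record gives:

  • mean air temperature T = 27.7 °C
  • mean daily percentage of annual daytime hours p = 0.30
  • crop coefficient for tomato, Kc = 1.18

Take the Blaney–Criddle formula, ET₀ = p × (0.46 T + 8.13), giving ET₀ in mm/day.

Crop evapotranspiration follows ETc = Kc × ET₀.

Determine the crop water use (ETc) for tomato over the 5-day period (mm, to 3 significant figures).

36.9 mm

ET₀ = 0.30 × (0.46 × 27.7 + 8.13) = 0.30 × 20.872 = 6.2616 mm/d
ETc = Kc × ET₀ = 1.18 × 6.2616 = 7.3887 mm/d
Over 5 days: 7.3887 × 5 = 36.944 mm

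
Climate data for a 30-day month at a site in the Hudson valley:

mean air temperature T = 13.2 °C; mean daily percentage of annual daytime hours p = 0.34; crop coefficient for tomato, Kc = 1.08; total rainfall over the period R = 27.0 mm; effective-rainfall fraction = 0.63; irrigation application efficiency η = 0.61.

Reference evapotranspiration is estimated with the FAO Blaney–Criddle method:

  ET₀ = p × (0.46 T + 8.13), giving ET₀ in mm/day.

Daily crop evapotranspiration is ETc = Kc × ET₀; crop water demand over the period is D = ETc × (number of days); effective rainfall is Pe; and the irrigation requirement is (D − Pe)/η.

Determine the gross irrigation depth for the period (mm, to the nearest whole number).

229 mm

ET₀ = 0.34 × (0.46 × 13.2 + 8.13) = 0.34 × 14.202 = 4.8287 mm/d
ETc = Kc × ET₀ = 1.08 × 4.8287 = 5.2150 mm/d
Crop demand D = ETc × 30 d = 5.2150 × 30 = 156.450 mm
Pe = 0.63 × 27.0 = 17.010 mm
D − Pe = 156.450 − 17.010 = 139.440 mm
Gross irrigation = 139.440 / 0.61 = 228.590 mm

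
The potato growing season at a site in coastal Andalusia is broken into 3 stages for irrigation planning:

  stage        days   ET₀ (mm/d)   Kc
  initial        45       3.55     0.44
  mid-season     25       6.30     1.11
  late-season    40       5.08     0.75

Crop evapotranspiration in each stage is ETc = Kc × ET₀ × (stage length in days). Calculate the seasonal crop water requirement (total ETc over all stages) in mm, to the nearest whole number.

398 mm

initial: 0.44 × 3.55 × 45 = 70.29 mm
mid-season: 1.11 × 6.30 × 25 = 174.83 mm
late-season: 0.75 × 5.08 × 40 = 152.40 mm
Seasonal total = 397.52 mm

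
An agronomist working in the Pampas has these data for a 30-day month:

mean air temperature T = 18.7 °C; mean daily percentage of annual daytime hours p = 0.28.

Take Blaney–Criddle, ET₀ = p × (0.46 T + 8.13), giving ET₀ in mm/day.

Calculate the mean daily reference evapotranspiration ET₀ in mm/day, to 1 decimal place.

4.7 mm/day

ET₀ = 0.28 × (0.46 × 18.7 + 8.13) = 0.28 × 16.732 = 4.6850 mm/d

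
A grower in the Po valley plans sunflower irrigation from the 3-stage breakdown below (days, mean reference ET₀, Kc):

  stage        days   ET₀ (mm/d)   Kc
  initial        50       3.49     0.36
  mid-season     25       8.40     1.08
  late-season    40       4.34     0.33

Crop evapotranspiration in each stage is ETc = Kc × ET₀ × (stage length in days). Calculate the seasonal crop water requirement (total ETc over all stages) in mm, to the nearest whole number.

initial: 0.36 × 3.49 × 50 = 62.82 mm
mid-season: 1.08 × 8.40 × 25 = 226.80 mm
late-season: 0.33 × 4.34 × 40 = 57.29 mm
Seasonal total = 346.91 mm

347 mm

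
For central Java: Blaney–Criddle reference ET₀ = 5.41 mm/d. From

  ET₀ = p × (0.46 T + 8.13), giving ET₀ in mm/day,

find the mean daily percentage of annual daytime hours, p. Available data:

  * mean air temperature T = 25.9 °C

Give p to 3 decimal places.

p = ET₀ / (0.46 T + 8.13) = 5.41 / (0.46 × 25.9 + 8.13) = 5.41 / 20.044 = 0.2699

0.270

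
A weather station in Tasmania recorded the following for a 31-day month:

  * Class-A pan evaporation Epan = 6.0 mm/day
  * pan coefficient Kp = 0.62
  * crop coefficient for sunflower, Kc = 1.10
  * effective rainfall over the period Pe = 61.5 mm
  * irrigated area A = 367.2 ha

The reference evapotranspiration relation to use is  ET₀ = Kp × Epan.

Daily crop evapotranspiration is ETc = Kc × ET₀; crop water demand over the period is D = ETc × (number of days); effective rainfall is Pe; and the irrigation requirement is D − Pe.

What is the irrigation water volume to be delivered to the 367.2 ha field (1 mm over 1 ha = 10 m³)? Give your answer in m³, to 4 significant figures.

ET₀ = 0.62 × 6.0 = 3.7200 mm/d
ETc = Kc × ET₀ = 1.10 × 3.7200 = 4.0920 mm/d
Crop demand D = ETc × 31 d = 4.0920 × 31 = 126.852 mm
D − Pe = 126.852 − 61.5 = 65.352 mm
Volume = 65.352 mm × 367.2 ha × 10 = 239972.5 m³

240000 m³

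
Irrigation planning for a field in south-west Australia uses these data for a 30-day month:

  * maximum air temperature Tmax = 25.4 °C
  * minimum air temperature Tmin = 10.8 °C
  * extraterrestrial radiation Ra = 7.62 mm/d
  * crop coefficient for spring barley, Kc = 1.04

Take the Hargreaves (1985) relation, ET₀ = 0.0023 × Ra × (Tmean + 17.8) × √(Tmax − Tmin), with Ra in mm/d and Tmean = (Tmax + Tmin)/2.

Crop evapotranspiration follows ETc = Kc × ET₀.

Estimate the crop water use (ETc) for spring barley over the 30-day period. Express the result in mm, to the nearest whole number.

Tmean = (25.4 + 10.8)/2 = 18.10 °C
ET₀ = 0.0023 × 7.62 × (18.10 + 17.8) × √14.6 = 0.0023 × 7.62 × 35.90 × 3.8210 = 2.4041 mm/d
ETc = Kc × ET₀ = 1.04 × 2.4041 = 2.5003 mm/d
Over 30 days: 2.5003 × 30 = 75.009 mm

75 mm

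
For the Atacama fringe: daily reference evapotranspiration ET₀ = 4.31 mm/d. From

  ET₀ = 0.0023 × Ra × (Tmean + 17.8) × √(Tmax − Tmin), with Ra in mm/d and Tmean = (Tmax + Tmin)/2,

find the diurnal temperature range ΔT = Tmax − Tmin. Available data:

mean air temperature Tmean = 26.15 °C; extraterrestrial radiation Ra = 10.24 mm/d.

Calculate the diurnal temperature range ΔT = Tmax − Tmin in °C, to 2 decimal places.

17.34 °C

√ΔT = ET₀ / [0.0023 × Ra × (Tmean+17.8)] = 4.31 / (0.0023 × 10.24 × 43.95) = 4.1638
ΔT = 4.1638² = 17.337 °C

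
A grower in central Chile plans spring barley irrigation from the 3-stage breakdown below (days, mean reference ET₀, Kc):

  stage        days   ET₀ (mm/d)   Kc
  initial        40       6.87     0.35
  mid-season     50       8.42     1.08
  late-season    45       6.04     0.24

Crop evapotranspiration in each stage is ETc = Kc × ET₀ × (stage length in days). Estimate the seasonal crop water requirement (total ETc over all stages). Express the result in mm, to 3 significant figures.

616 mm

initial: 0.35 × 6.87 × 40 = 96.18 mm
mid-season: 1.08 × 8.42 × 50 = 454.68 mm
late-season: 0.24 × 6.04 × 45 = 65.23 mm
Seasonal total = 616.09 mm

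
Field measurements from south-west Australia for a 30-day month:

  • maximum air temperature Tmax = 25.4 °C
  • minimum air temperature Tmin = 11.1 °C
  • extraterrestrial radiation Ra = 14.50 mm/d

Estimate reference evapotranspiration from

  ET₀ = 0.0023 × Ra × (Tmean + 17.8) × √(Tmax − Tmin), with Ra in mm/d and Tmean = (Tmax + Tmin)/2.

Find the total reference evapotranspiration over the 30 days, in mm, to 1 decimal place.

Tmean = (25.4 + 11.1)/2 = 18.25 °C
ET₀ = 0.0023 × 14.50 × (18.25 + 17.8) × √14.3 = 0.0023 × 14.50 × 36.05 × 3.7815 = 4.5464 mm/d
Over 30 days: 4.5464 × 30 = 136.392 mm

136.4 mm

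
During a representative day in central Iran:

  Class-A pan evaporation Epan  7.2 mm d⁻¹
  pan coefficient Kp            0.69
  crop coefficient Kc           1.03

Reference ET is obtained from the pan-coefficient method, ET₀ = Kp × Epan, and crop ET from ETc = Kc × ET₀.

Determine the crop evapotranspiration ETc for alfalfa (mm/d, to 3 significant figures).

ET₀ = 0.69 × 7.2 = 4.9680 mm/d
ETc = Kc × ET₀ = 1.03 × 4.9680 = 5.1170 mm/d

5.12 mm/d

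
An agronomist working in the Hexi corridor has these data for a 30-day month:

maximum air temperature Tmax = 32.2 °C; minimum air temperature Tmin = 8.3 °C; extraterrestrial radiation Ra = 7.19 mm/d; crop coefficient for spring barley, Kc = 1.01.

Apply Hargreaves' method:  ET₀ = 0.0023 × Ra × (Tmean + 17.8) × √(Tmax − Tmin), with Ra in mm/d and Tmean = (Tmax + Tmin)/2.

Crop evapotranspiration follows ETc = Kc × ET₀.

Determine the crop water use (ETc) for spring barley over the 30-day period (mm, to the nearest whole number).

93 mm

Tmean = (32.2 + 8.3)/2 = 20.25 °C
ET₀ = 0.0023 × 7.19 × (20.25 + 17.8) × √23.9 = 0.0023 × 7.19 × 38.05 × 4.8888 = 3.0762 mm/d
ETc = Kc × ET₀ = 1.01 × 3.0762 = 3.1070 mm/d
Over 30 days: 3.1070 × 30 = 93.210 mm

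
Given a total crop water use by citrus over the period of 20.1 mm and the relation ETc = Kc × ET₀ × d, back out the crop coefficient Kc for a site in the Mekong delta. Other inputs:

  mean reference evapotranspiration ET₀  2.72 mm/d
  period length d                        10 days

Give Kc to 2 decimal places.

ETc = Kc × ET₀ × d  ⇒  Kc = ETc / (ET₀ × d)
Kc = 20.1 / (2.72 × 10) = 20.1 / 27.20 = 0.7390

0.74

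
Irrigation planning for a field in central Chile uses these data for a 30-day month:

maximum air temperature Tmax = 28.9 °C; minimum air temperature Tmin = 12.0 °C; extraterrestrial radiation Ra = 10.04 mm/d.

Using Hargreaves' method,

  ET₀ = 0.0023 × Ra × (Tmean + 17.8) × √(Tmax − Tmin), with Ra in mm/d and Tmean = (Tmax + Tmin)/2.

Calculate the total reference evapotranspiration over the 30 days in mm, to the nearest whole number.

Tmean = (28.9 + 12.0)/2 = 20.45 °C
ET₀ = 0.0023 × 10.04 × (20.45 + 17.8) × √16.9 = 0.0023 × 10.04 × 38.25 × 4.1110 = 3.6311 mm/d
Over 30 days: 3.6311 × 30 = 108.933 mm

109 mm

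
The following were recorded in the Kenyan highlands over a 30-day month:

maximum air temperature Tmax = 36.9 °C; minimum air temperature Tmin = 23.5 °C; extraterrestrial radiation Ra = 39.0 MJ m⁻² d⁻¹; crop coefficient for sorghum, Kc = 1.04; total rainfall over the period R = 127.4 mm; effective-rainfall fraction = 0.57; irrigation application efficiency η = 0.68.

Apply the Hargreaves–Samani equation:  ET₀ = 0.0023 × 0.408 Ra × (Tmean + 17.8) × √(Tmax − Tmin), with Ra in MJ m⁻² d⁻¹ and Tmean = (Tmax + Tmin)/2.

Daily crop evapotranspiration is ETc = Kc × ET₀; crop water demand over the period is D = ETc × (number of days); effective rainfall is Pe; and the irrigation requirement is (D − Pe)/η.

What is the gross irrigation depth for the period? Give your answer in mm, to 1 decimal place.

Tmean = (36.9 + 23.5)/2 = 30.20 °C
0.408 Ra = 0.408 × 39.0 = 15.9120 mm/d equivalent
ET₀ = 0.0023 × 15.9120 × (30.20 + 17.8) × √13.4 = 0.0023 × 15.9120 × 48.00 × 3.6606 = 6.4305 mm/d
ETc = Kc × ET₀ = 1.04 × 6.4305 = 6.6877 mm/d
Crop demand D = ETc × 30 d = 6.6877 × 30 = 200.631 mm
Pe = 0.57 × 127.4 = 72.618 mm
D − Pe = 200.631 − 72.618 = 128.013 mm
Gross irrigation = 128.013 / 0.68 = 188.254 mm

188.3 mm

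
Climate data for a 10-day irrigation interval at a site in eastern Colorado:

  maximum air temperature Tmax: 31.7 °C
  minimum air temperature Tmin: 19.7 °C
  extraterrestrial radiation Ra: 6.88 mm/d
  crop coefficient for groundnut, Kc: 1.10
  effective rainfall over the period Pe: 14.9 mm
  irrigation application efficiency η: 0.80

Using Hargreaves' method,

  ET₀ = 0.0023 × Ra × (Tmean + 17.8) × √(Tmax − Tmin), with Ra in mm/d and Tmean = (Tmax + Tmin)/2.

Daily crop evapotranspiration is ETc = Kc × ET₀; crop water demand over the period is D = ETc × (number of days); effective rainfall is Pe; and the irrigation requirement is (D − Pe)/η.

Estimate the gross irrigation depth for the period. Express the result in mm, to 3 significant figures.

14.2 mm

Tmean = (31.7 + 19.7)/2 = 25.70 °C
ET₀ = 0.0023 × 6.88 × (25.70 + 17.8) × √12.0 = 0.0023 × 6.88 × 43.50 × 3.4641 = 2.3845 mm/d
ETc = Kc × ET₀ = 1.10 × 2.3845 = 2.6230 mm/d
Crop demand D = ETc × 10 d = 2.6230 × 10 = 26.230 mm
D − Pe = 26.230 − 14.9 = 11.330 mm
Gross irrigation = 11.330 / 0.80 = 14.163 mm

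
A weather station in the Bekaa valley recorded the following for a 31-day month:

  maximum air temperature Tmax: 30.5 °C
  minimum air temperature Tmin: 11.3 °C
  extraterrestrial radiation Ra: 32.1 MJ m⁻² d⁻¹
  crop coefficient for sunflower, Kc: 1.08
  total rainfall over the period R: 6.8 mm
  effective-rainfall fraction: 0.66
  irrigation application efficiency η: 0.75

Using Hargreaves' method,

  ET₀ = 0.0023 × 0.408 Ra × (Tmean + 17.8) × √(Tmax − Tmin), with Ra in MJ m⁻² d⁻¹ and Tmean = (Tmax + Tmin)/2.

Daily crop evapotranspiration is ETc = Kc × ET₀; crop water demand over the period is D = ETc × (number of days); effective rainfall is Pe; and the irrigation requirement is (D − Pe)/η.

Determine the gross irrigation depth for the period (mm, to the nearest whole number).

222 mm

Tmean = (30.5 + 11.3)/2 = 20.90 °C
0.408 Ra = 0.408 × 32.1 = 13.0968 mm/d equivalent
ET₀ = 0.0023 × 13.0968 × (20.90 + 17.8) × √19.2 = 0.0023 × 13.0968 × 38.70 × 4.3818 = 5.1081 mm/d
ETc = Kc × ET₀ = 1.08 × 5.1081 = 5.5167 mm/d
Crop demand D = ETc × 31 d = 5.5167 × 31 = 171.018 mm
Pe = 0.66 × 6.8 = 4.488 mm
D − Pe = 171.018 − 4.488 = 166.530 mm
Gross irrigation = 166.530 / 0.75 = 222.040 mm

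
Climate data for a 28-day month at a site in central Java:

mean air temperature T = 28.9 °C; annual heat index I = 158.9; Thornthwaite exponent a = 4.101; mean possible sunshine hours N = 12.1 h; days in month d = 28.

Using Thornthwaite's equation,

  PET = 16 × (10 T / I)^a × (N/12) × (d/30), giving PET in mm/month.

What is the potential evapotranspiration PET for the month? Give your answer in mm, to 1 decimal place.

175.0 mm

10T/I = 10 × 28.9 / 158.9 = 1.8188
(10T/I)^a = 1.8188^4.101 = 11.6246
Uncorrected PET = 16 × 11.6246 = 185.994 mm
Correction = (N/12)(d/30) = (12.1/12)(28/30) = 0.9411
PET = 185.994 × 0.9411 = 175.039 mm/month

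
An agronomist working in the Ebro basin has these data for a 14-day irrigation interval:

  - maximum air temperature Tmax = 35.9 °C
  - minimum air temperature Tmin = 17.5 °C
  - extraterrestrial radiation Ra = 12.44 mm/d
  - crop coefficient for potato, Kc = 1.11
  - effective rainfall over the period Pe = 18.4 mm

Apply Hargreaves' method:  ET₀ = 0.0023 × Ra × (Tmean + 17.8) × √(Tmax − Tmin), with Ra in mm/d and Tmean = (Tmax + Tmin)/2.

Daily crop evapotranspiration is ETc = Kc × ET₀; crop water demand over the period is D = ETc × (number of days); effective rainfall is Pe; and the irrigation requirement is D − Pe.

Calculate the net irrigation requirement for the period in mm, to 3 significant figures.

66.5 mm

Tmean = (35.9 + 17.5)/2 = 26.70 °C
ET₀ = 0.0023 × 12.44 × (26.70 + 17.8) × √18.4 = 0.0023 × 12.44 × 44.50 × 4.2895 = 5.4615 mm/d
ETc = Kc × ET₀ = 1.11 × 5.4615 = 6.0623 mm/d
Crop demand D = ETc × 14 d = 6.0623 × 14 = 84.872 mm
D − Pe = 84.872 − 18.4 = 66.472 mm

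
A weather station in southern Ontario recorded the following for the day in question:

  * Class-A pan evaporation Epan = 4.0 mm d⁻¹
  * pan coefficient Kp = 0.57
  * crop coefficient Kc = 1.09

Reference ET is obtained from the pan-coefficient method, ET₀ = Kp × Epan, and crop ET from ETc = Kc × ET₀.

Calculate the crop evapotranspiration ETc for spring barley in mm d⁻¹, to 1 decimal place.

2.5 mm d⁻¹

ET₀ = 0.57 × 4.0 = 2.2800 mm/d
ETc = Kc × ET₀ = 1.09 × 2.2800 = 2.4852 mm/d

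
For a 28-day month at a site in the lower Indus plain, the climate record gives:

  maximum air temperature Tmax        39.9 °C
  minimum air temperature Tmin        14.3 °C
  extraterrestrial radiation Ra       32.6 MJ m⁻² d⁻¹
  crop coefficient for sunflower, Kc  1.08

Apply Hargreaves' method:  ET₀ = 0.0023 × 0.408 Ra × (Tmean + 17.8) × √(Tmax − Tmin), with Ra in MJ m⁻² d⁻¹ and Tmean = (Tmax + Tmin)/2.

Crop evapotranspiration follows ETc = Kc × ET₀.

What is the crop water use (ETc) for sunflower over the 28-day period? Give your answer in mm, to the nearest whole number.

Tmean = (39.9 + 14.3)/2 = 27.10 °C
0.408 Ra = 0.408 × 32.6 = 13.3008 mm/d equivalent
ET₀ = 0.0023 × 13.3008 × (27.10 + 17.8) × √25.6 = 0.0023 × 13.3008 × 44.90 × 5.0596 = 6.9497 mm/d
ETc = Kc × ET₀ = 1.08 × 6.9497 = 7.5057 mm/d
Over 28 days: 7.5057 × 28 = 210.160 mm

210 mm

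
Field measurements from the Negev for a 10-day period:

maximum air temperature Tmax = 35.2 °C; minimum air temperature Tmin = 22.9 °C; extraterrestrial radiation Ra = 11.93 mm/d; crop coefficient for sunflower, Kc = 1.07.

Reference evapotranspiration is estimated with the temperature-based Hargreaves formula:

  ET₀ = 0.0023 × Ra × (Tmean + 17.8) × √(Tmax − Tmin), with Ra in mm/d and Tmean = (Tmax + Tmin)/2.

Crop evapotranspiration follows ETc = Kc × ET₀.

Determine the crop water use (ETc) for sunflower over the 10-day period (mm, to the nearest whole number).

48 mm

Tmean = (35.2 + 22.9)/2 = 29.05 °C
ET₀ = 0.0023 × 11.93 × (29.05 + 17.8) × √12.3 = 0.0023 × 11.93 × 46.85 × 3.5071 = 4.5084 mm/d
ETc = Kc × ET₀ = 1.07 × 4.5084 = 4.8240 mm/d
Over 10 days: 4.8240 × 10 = 48.240 mm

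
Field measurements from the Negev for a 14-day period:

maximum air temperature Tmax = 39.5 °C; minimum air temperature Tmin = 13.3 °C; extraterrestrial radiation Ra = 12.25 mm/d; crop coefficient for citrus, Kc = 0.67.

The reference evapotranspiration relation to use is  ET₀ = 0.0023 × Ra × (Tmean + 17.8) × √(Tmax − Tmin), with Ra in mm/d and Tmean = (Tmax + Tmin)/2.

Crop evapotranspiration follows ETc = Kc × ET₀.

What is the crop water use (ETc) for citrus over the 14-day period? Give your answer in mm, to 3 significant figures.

59.8 mm

Tmean = (39.5 + 13.3)/2 = 26.40 °C
ET₀ = 0.0023 × 12.25 × (26.40 + 17.8) × √26.2 = 0.0023 × 12.25 × 44.20 × 5.1186 = 6.3744 mm/d
ETc = Kc × ET₀ = 0.67 × 6.3744 = 4.2708 mm/d
Over 14 days: 4.2708 × 14 = 59.791 mm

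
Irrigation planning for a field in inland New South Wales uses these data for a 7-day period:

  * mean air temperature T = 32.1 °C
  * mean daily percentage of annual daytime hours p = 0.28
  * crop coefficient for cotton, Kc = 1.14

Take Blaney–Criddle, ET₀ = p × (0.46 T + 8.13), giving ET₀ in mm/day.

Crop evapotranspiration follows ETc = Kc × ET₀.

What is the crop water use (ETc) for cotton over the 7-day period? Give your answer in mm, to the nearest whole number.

ET₀ = 0.28 × (0.46 × 32.1 + 8.13) = 0.28 × 22.896 = 6.4109 mm/d
ETc = Kc × ET₀ = 1.14 × 6.4109 = 7.3084 mm/d
Over 7 days: 7.3084 × 7 = 51.159 mm

51 mm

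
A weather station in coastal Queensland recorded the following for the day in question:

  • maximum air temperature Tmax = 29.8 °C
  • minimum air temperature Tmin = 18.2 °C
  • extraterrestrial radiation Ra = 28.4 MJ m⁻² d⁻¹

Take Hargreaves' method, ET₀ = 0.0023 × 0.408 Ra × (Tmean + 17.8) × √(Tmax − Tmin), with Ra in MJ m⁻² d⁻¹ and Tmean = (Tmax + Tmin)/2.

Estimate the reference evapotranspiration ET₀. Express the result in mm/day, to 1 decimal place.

3.8 mm/day

Tmean = (29.8 + 18.2)/2 = 24.00 °C
0.408 Ra = 0.408 × 28.4 = 11.5872 mm/d equivalent
ET₀ = 0.0023 × 11.5872 × (24.00 + 17.8) × √11.6 = 0.0023 × 11.5872 × 41.80 × 3.4059 = 3.7942 mm/d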